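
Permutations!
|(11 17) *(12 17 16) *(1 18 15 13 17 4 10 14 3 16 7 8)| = |(1 18 15 13 17 11 7 8)(3 16 12 4 10 14)| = 24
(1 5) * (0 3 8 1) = (0 3 8 1 5) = [3, 5, 2, 8, 4, 0, 6, 7, 1]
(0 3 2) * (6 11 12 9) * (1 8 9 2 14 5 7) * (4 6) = (0 3 14 5 7 1 8 9 4 6 11 12 2) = [3, 8, 0, 14, 6, 7, 11, 1, 9, 4, 10, 12, 2, 13, 5]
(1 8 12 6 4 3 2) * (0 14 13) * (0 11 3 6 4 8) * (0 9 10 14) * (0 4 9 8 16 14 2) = (0 4 6 16 14 13 11 3)(1 8 12 9 10 2) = [4, 8, 1, 0, 6, 5, 16, 7, 12, 10, 2, 3, 9, 11, 13, 15, 14]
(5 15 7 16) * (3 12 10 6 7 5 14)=(3 12 10 6 7 16 14)(5 15)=[0, 1, 2, 12, 4, 15, 7, 16, 8, 9, 6, 11, 10, 13, 3, 5, 14]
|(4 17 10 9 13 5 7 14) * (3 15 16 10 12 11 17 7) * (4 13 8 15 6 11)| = 10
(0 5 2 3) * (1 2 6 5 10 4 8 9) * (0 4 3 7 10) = (1 2 7 10 3 4 8 9)(5 6) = [0, 2, 7, 4, 8, 6, 5, 10, 9, 1, 3]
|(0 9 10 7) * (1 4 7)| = 6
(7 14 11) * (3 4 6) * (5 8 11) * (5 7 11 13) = [0, 1, 2, 4, 6, 8, 3, 14, 13, 9, 10, 11, 12, 5, 7] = (3 4 6)(5 8 13)(7 14)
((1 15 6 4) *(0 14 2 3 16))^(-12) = (0 3 14 16 2)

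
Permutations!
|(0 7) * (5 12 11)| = 6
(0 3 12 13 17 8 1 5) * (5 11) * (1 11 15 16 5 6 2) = (0 3 12 13 17 8 11 6 2 1 15 16 5) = [3, 15, 1, 12, 4, 0, 2, 7, 11, 9, 10, 6, 13, 17, 14, 16, 5, 8]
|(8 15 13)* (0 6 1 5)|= |(0 6 1 5)(8 15 13)|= 12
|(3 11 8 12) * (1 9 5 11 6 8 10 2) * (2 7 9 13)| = |(1 13 2)(3 6 8 12)(5 11 10 7 9)| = 60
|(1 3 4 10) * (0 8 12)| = |(0 8 12)(1 3 4 10)| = 12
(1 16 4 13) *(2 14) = [0, 16, 14, 3, 13, 5, 6, 7, 8, 9, 10, 11, 12, 1, 2, 15, 4] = (1 16 4 13)(2 14)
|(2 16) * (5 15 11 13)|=|(2 16)(5 15 11 13)|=4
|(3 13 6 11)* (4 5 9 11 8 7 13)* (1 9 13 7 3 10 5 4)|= |(1 9 11 10 5 13 6 8 3)|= 9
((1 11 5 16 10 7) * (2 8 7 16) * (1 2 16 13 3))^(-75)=((1 11 5 16 10 13 3)(2 8 7))^(-75)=(1 5 10 3 11 16 13)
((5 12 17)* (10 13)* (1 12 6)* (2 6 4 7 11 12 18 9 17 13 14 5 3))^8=(1 18 9 17 3 2 6)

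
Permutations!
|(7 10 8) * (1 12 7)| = 5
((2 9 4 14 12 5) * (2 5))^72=(2 4 12 9 14)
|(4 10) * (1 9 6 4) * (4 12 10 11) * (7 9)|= 6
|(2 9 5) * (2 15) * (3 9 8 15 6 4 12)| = 6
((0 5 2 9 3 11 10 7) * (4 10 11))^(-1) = (11)(0 7 10 4 3 9 2 5)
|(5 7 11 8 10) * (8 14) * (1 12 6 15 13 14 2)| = 12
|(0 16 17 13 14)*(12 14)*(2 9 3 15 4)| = |(0 16 17 13 12 14)(2 9 3 15 4)| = 30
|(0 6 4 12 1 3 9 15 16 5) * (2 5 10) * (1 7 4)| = |(0 6 1 3 9 15 16 10 2 5)(4 12 7)| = 30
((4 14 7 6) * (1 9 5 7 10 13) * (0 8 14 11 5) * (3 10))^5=(0 13 14 9 10 8 1 3)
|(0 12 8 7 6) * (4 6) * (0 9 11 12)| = 7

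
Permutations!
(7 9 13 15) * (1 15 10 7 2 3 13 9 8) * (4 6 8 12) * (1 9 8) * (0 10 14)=[10, 15, 3, 13, 6, 5, 1, 12, 9, 8, 7, 11, 4, 14, 0, 2]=(0 10 7 12 4 6 1 15 2 3 13 14)(8 9)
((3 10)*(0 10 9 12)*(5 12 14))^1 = (0 10 3 9 14 5 12)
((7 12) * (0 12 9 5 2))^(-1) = ((0 12 7 9 5 2))^(-1) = (0 2 5 9 7 12)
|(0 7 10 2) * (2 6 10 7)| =|(0 2)(6 10)| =2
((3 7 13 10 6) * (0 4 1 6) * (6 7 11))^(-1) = (0 10 13 7 1 4)(3 6 11)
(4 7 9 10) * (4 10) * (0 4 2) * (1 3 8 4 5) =(10)(0 5 1 3 8 4 7 9 2) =[5, 3, 0, 8, 7, 1, 6, 9, 4, 2, 10]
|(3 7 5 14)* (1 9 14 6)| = |(1 9 14 3 7 5 6)| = 7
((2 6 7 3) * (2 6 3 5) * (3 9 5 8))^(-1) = (2 5 9)(3 8 7 6)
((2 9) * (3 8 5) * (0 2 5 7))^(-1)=((0 2 9 5 3 8 7))^(-1)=(0 7 8 3 5 9 2)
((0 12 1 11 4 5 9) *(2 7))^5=((0 12 1 11 4 5 9)(2 7))^5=(0 5 11 12 9 4 1)(2 7)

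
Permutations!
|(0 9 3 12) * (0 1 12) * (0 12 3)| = |(0 9)(1 3 12)| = 6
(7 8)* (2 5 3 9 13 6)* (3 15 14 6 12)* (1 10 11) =(1 10 11)(2 5 15 14 6)(3 9 13 12)(7 8) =[0, 10, 5, 9, 4, 15, 2, 8, 7, 13, 11, 1, 3, 12, 6, 14]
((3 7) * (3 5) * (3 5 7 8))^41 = (3 8)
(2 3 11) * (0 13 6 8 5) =(0 13 6 8 5)(2 3 11) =[13, 1, 3, 11, 4, 0, 8, 7, 5, 9, 10, 2, 12, 6]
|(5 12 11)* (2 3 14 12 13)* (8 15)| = 14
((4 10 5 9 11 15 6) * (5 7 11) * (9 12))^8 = ((4 10 7 11 15 6)(5 12 9))^8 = (4 7 15)(5 9 12)(6 10 11)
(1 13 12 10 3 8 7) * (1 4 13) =[0, 1, 2, 8, 13, 5, 6, 4, 7, 9, 3, 11, 10, 12] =(3 8 7 4 13 12 10)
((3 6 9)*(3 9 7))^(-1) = (9)(3 7 6)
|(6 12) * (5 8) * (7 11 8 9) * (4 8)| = 6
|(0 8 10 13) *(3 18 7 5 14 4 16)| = 28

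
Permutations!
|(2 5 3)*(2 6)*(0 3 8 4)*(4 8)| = 6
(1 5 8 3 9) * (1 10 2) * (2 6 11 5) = [0, 2, 1, 9, 4, 8, 11, 7, 3, 10, 6, 5] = (1 2)(3 9 10 6 11 5 8)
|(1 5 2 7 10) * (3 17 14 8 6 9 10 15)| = |(1 5 2 7 15 3 17 14 8 6 9 10)| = 12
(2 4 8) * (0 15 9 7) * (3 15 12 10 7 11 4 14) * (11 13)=(0 12 10 7)(2 14 3 15 9 13 11 4 8)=[12, 1, 14, 15, 8, 5, 6, 0, 2, 13, 7, 4, 10, 11, 3, 9]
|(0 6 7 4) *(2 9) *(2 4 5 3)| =8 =|(0 6 7 5 3 2 9 4)|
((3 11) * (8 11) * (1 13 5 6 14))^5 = (14)(3 11 8)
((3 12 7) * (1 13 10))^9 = ((1 13 10)(3 12 7))^9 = (13)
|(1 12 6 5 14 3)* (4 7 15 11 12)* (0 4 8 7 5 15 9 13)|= |(0 4 5 14 3 1 8 7 9 13)(6 15 11 12)|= 20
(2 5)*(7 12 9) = (2 5)(7 12 9) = [0, 1, 5, 3, 4, 2, 6, 12, 8, 7, 10, 11, 9]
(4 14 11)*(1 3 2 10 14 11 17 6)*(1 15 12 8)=(1 3 2 10 14 17 6 15 12 8)(4 11)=[0, 3, 10, 2, 11, 5, 15, 7, 1, 9, 14, 4, 8, 13, 17, 12, 16, 6]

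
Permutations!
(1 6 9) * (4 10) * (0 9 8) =[9, 6, 2, 3, 10, 5, 8, 7, 0, 1, 4] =(0 9 1 6 8)(4 10)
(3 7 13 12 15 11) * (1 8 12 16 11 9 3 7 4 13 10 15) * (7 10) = (1 8 12)(3 4 13 16 11 10 15 9) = [0, 8, 2, 4, 13, 5, 6, 7, 12, 3, 15, 10, 1, 16, 14, 9, 11]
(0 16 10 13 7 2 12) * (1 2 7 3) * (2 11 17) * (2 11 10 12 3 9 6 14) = (0 16 12)(1 10 13 9 6 14 2 3)(11 17) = [16, 10, 3, 1, 4, 5, 14, 7, 8, 6, 13, 17, 0, 9, 2, 15, 12, 11]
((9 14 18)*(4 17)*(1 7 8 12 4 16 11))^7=((1 7 8 12 4 17 16 11)(9 14 18))^7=(1 11 16 17 4 12 8 7)(9 14 18)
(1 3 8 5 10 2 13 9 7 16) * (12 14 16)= (1 3 8 5 10 2 13 9 7 12 14 16)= [0, 3, 13, 8, 4, 10, 6, 12, 5, 7, 2, 11, 14, 9, 16, 15, 1]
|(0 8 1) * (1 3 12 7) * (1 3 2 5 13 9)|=21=|(0 8 2 5 13 9 1)(3 12 7)|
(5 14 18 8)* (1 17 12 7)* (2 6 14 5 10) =(1 17 12 7)(2 6 14 18 8 10) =[0, 17, 6, 3, 4, 5, 14, 1, 10, 9, 2, 11, 7, 13, 18, 15, 16, 12, 8]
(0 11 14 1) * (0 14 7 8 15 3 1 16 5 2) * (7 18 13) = (0 11 18 13 7 8 15 3 1 14 16 5 2) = [11, 14, 0, 1, 4, 2, 6, 8, 15, 9, 10, 18, 12, 7, 16, 3, 5, 17, 13]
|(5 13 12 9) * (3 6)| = 4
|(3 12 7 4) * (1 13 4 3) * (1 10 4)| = |(1 13)(3 12 7)(4 10)| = 6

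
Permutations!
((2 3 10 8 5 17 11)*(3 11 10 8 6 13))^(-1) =(2 11)(3 13 6 10 17 5 8)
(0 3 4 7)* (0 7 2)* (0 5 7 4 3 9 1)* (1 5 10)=(0 9 5 7 4 2 10 1)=[9, 0, 10, 3, 2, 7, 6, 4, 8, 5, 1]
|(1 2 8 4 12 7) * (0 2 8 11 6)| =|(0 2 11 6)(1 8 4 12 7)| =20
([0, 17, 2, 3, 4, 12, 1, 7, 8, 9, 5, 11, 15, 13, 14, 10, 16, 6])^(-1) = (1 6 17)(5 10 15 12)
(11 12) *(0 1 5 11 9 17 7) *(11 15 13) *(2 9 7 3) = (0 1 5 15 13 11 12 7)(2 9 17 3) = [1, 5, 9, 2, 4, 15, 6, 0, 8, 17, 10, 12, 7, 11, 14, 13, 16, 3]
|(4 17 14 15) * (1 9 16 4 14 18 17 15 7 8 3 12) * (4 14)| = |(1 9 16 14 7 8 3 12)(4 15)(17 18)| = 8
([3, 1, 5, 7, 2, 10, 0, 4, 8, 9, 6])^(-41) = [6, 1, 4, 0, 7, 2, 10, 3, 8, 9, 5]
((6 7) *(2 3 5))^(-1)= (2 5 3)(6 7)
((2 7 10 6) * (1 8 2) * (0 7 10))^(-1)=(0 7)(1 6 10 2 8)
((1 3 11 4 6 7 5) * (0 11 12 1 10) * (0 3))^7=((0 11 4 6 7 5 10 3 12 1))^7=(0 3 7 11 12 5 4 1 10 6)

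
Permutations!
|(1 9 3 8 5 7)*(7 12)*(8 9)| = 10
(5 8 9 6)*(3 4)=(3 4)(5 8 9 6)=[0, 1, 2, 4, 3, 8, 5, 7, 9, 6]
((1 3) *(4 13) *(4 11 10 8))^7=((1 3)(4 13 11 10 8))^7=(1 3)(4 11 8 13 10)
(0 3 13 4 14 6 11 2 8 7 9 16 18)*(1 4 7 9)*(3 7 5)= [7, 4, 8, 13, 14, 3, 11, 1, 9, 16, 10, 2, 12, 5, 6, 15, 18, 17, 0]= (0 7 1 4 14 6 11 2 8 9 16 18)(3 13 5)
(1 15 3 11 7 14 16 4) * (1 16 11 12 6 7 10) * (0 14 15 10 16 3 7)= (0 14 11 16 4 3 12 6)(1 10)(7 15)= [14, 10, 2, 12, 3, 5, 0, 15, 8, 9, 1, 16, 6, 13, 11, 7, 4]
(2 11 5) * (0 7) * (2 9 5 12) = (0 7)(2 11 12)(5 9) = [7, 1, 11, 3, 4, 9, 6, 0, 8, 5, 10, 12, 2]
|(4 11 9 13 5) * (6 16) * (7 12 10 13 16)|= 10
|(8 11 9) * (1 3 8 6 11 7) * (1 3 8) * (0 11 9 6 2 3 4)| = |(0 11 6 9 2 3 1 8 7 4)| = 10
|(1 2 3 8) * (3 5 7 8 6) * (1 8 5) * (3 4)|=6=|(8)(1 2)(3 6 4)(5 7)|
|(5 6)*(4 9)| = 2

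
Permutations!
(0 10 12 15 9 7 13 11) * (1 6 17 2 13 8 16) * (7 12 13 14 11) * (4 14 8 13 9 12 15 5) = (0 10 9 15 12 5 4 14 11)(1 6 17 2 8 16)(7 13) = [10, 6, 8, 3, 14, 4, 17, 13, 16, 15, 9, 0, 5, 7, 11, 12, 1, 2]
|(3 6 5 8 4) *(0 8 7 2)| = |(0 8 4 3 6 5 7 2)| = 8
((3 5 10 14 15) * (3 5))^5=(5 10 14 15)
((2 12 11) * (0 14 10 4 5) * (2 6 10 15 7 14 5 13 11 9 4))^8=(7 15 14)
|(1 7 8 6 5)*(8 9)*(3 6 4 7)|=4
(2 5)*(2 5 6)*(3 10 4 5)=(2 6)(3 10 4 5)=[0, 1, 6, 10, 5, 3, 2, 7, 8, 9, 4]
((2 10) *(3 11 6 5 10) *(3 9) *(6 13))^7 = ((2 9 3 11 13 6 5 10))^7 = (2 10 5 6 13 11 3 9)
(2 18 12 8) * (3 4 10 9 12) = (2 18 3 4 10 9 12 8) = [0, 1, 18, 4, 10, 5, 6, 7, 2, 12, 9, 11, 8, 13, 14, 15, 16, 17, 3]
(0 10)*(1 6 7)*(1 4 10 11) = (0 11 1 6 7 4 10) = [11, 6, 2, 3, 10, 5, 7, 4, 8, 9, 0, 1]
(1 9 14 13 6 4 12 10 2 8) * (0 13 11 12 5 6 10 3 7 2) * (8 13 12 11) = [12, 9, 13, 7, 5, 6, 4, 2, 1, 14, 0, 11, 3, 10, 8] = (0 12 3 7 2 13 10)(1 9 14 8)(4 5 6)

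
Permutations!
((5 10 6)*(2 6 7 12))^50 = (2 5 7)(6 10 12)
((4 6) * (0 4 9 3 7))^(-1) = (0 7 3 9 6 4)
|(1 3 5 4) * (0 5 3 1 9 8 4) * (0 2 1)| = 12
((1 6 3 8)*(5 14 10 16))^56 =(16) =((1 6 3 8)(5 14 10 16))^56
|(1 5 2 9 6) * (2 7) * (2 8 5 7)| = 7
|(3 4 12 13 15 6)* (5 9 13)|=8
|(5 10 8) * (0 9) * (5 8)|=2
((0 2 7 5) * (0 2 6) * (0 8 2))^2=((0 6 8 2 7 5))^2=(0 8 7)(2 5 6)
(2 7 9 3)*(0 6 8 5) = (0 6 8 5)(2 7 9 3) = [6, 1, 7, 2, 4, 0, 8, 9, 5, 3]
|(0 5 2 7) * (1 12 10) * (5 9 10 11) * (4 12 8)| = |(0 9 10 1 8 4 12 11 5 2 7)| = 11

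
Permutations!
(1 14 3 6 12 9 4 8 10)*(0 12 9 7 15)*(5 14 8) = (0 12 7 15)(1 8 10)(3 6 9 4 5 14) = [12, 8, 2, 6, 5, 14, 9, 15, 10, 4, 1, 11, 7, 13, 3, 0]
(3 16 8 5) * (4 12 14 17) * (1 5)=(1 5 3 16 8)(4 12 14 17)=[0, 5, 2, 16, 12, 3, 6, 7, 1, 9, 10, 11, 14, 13, 17, 15, 8, 4]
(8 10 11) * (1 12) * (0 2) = (0 2)(1 12)(8 10 11) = [2, 12, 0, 3, 4, 5, 6, 7, 10, 9, 11, 8, 1]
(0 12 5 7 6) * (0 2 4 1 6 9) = (0 12 5 7 9)(1 6 2 4) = [12, 6, 4, 3, 1, 7, 2, 9, 8, 0, 10, 11, 5]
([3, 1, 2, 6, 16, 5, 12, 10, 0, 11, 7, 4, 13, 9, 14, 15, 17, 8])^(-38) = [11, 1, 2, 4, 6, 5, 16, 7, 9, 0, 10, 3, 17, 8, 14, 15, 12, 13]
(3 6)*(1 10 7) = (1 10 7)(3 6) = [0, 10, 2, 6, 4, 5, 3, 1, 8, 9, 7]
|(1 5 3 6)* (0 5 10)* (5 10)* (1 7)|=|(0 10)(1 5 3 6 7)|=10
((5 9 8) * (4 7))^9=(9)(4 7)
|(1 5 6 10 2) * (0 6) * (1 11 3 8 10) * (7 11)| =12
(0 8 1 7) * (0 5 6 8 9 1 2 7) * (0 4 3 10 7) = [9, 4, 0, 10, 3, 6, 8, 5, 2, 1, 7] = (0 9 1 4 3 10 7 5 6 8 2)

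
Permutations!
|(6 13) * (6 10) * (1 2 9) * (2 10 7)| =7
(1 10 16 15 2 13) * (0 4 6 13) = [4, 10, 0, 3, 6, 5, 13, 7, 8, 9, 16, 11, 12, 1, 14, 2, 15] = (0 4 6 13 1 10 16 15 2)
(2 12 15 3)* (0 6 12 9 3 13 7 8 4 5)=[6, 1, 9, 2, 5, 0, 12, 8, 4, 3, 10, 11, 15, 7, 14, 13]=(0 6 12 15 13 7 8 4 5)(2 9 3)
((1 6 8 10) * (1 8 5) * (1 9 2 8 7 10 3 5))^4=(10)(2 9 5 3 8)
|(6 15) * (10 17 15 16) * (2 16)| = |(2 16 10 17 15 6)| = 6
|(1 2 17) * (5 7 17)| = 5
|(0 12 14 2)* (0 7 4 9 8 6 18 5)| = 11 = |(0 12 14 2 7 4 9 8 6 18 5)|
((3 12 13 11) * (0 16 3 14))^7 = ((0 16 3 12 13 11 14))^7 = (16)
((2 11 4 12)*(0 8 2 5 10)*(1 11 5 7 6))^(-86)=((0 8 2 5 10)(1 11 4 12 7 6))^(-86)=(0 10 5 2 8)(1 7 4)(6 12 11)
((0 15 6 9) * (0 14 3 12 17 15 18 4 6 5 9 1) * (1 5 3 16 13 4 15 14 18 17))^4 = (0 13 9 12 14 6 15)(1 16 5 3 17 4 18)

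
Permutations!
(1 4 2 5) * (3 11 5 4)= (1 3 11 5)(2 4)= [0, 3, 4, 11, 2, 1, 6, 7, 8, 9, 10, 5]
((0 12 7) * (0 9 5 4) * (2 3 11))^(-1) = (0 4 5 9 7 12)(2 11 3)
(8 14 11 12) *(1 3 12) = [0, 3, 2, 12, 4, 5, 6, 7, 14, 9, 10, 1, 8, 13, 11] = (1 3 12 8 14 11)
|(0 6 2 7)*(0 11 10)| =|(0 6 2 7 11 10)| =6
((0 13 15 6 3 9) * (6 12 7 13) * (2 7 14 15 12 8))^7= ((0 6 3 9)(2 7 13 12 14 15 8))^7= (15)(0 9 3 6)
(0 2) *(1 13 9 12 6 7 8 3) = (0 2)(1 13 9 12 6 7 8 3) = [2, 13, 0, 1, 4, 5, 7, 8, 3, 12, 10, 11, 6, 9]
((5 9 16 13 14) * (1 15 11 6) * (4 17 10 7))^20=(17)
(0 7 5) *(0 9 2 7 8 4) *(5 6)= (0 8 4)(2 7 6 5 9)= [8, 1, 7, 3, 0, 9, 5, 6, 4, 2]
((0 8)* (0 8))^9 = ((8))^9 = (8)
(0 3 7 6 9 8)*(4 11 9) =(0 3 7 6 4 11 9 8) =[3, 1, 2, 7, 11, 5, 4, 6, 0, 8, 10, 9]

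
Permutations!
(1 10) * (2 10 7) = (1 7 2 10) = [0, 7, 10, 3, 4, 5, 6, 2, 8, 9, 1]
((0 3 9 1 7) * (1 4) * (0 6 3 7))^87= ((0 7 6 3 9 4 1))^87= (0 3 1 6 4 7 9)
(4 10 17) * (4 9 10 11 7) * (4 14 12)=[0, 1, 2, 3, 11, 5, 6, 14, 8, 10, 17, 7, 4, 13, 12, 15, 16, 9]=(4 11 7 14 12)(9 10 17)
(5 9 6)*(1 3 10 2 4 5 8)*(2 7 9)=[0, 3, 4, 10, 5, 2, 8, 9, 1, 6, 7]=(1 3 10 7 9 6 8)(2 4 5)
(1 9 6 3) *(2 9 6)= [0, 6, 9, 1, 4, 5, 3, 7, 8, 2]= (1 6 3)(2 9)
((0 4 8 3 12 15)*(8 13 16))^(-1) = ((0 4 13 16 8 3 12 15))^(-1) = (0 15 12 3 8 16 13 4)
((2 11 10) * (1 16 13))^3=(16)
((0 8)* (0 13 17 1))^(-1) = (0 1 17 13 8)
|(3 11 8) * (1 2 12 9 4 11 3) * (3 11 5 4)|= |(1 2 12 9 3 11 8)(4 5)|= 14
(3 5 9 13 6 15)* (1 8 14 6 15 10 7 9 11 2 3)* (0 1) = (0 1 8 14 6 10 7 9 13 15)(2 3 5 11) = [1, 8, 3, 5, 4, 11, 10, 9, 14, 13, 7, 2, 12, 15, 6, 0]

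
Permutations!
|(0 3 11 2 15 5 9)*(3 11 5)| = |(0 11 2 15 3 5 9)| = 7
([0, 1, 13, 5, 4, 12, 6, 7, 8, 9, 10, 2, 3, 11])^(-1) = (2 11 13)(3 12 5)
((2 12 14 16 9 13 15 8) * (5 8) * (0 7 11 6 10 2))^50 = (0 16 11 13 10 5 12)(2 8 14 7 9 6 15)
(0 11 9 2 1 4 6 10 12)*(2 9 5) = (0 11 5 2 1 4 6 10 12) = [11, 4, 1, 3, 6, 2, 10, 7, 8, 9, 12, 5, 0]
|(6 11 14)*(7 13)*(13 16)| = |(6 11 14)(7 16 13)| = 3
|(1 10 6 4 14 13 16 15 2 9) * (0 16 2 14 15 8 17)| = |(0 16 8 17)(1 10 6 4 15 14 13 2 9)| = 36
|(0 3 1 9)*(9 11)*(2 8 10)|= |(0 3 1 11 9)(2 8 10)|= 15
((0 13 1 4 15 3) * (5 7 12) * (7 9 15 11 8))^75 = ((0 13 1 4 11 8 7 12 5 9 15 3))^75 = (0 4 7 9)(1 8 5 3)(11 12 15 13)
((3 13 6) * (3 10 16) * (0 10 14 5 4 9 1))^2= ((0 10 16 3 13 6 14 5 4 9 1))^2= (0 16 13 14 4 1 10 3 6 5 9)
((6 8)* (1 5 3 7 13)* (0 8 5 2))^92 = (0 6 3 13 2 8 5 7 1)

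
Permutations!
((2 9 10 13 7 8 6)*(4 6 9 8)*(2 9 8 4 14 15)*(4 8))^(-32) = ((2 8 4 6 9 10 13 7 14 15))^(-32) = (2 14 13 9 4)(6 8 15 7 10)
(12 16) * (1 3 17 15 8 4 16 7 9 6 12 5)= (1 3 17 15 8 4 16 5)(6 12 7 9)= [0, 3, 2, 17, 16, 1, 12, 9, 4, 6, 10, 11, 7, 13, 14, 8, 5, 15]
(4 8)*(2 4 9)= (2 4 8 9)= [0, 1, 4, 3, 8, 5, 6, 7, 9, 2]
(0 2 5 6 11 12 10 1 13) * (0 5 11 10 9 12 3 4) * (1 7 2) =(0 1 13 5 6 10 7 2 11 3 4)(9 12) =[1, 13, 11, 4, 0, 6, 10, 2, 8, 12, 7, 3, 9, 5]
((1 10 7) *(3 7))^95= (1 7 3 10)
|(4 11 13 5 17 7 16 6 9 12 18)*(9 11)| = |(4 9 12 18)(5 17 7 16 6 11 13)| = 28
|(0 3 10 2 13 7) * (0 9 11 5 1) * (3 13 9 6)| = 11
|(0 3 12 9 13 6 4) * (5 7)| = |(0 3 12 9 13 6 4)(5 7)| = 14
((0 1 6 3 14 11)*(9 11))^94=(0 3 11 6 9 1 14)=((0 1 6 3 14 9 11))^94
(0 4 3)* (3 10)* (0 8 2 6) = (0 4 10 3 8 2 6) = [4, 1, 6, 8, 10, 5, 0, 7, 2, 9, 3]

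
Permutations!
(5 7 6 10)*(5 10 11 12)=(5 7 6 11 12)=[0, 1, 2, 3, 4, 7, 11, 6, 8, 9, 10, 12, 5]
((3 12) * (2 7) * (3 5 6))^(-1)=(2 7)(3 6 5 12)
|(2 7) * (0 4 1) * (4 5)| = |(0 5 4 1)(2 7)| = 4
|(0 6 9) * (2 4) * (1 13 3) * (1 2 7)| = |(0 6 9)(1 13 3 2 4 7)| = 6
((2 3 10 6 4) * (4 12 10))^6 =(12)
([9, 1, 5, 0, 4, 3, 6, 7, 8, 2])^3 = (0 5 9 3 2)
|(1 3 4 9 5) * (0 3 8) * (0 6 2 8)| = |(0 3 4 9 5 1)(2 8 6)| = 6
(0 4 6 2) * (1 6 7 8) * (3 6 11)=[4, 11, 0, 6, 7, 5, 2, 8, 1, 9, 10, 3]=(0 4 7 8 1 11 3 6 2)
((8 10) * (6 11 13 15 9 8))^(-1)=((6 11 13 15 9 8 10))^(-1)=(6 10 8 9 15 13 11)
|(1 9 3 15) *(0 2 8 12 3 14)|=9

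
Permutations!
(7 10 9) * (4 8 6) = [0, 1, 2, 3, 8, 5, 4, 10, 6, 7, 9] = (4 8 6)(7 10 9)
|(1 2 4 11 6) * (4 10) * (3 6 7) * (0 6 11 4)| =15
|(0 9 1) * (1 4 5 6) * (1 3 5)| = |(0 9 4 1)(3 5 6)| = 12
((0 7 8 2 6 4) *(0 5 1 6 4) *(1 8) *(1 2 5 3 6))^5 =(0 6 3 4 2 7)(5 8)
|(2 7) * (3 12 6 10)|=|(2 7)(3 12 6 10)|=4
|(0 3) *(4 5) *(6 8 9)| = 6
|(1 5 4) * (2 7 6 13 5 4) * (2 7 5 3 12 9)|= |(1 4)(2 5 7 6 13 3 12 9)|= 8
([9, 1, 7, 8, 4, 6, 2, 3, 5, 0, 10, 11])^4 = (11)(2 5 3)(6 8 7)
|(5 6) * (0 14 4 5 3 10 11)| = 8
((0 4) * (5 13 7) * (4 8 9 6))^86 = ((0 8 9 6 4)(5 13 7))^86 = (0 8 9 6 4)(5 7 13)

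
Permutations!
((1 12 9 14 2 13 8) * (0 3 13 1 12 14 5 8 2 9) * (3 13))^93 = ((0 13 2 1 14 9 5 8 12))^93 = (0 1 5)(2 9 12)(8 13 14)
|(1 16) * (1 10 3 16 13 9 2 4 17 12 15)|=24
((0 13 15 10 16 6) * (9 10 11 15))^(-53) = (0 13 9 10 16 6)(11 15)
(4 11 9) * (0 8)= (0 8)(4 11 9)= [8, 1, 2, 3, 11, 5, 6, 7, 0, 4, 10, 9]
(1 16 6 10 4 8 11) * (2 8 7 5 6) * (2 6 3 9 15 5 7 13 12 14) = (1 16 6 10 4 13 12 14 2 8 11)(3 9 15 5) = [0, 16, 8, 9, 13, 3, 10, 7, 11, 15, 4, 1, 14, 12, 2, 5, 6]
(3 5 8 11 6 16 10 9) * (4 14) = (3 5 8 11 6 16 10 9)(4 14) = [0, 1, 2, 5, 14, 8, 16, 7, 11, 3, 9, 6, 12, 13, 4, 15, 10]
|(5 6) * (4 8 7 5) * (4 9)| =|(4 8 7 5 6 9)| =6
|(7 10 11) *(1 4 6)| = 3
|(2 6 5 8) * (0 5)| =|(0 5 8 2 6)| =5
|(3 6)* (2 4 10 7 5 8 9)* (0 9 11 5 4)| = 6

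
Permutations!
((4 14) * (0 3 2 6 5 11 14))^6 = ((0 3 2 6 5 11 14 4))^6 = (0 14 5 2)(3 4 11 6)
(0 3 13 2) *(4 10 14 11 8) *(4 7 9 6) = (0 3 13 2)(4 10 14 11 8 7 9 6) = [3, 1, 0, 13, 10, 5, 4, 9, 7, 6, 14, 8, 12, 2, 11]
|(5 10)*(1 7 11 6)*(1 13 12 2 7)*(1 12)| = 14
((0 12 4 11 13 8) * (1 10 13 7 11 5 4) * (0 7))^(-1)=(0 11 7 8 13 10 1 12)(4 5)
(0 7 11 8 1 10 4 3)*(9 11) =(0 7 9 11 8 1 10 4 3) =[7, 10, 2, 0, 3, 5, 6, 9, 1, 11, 4, 8]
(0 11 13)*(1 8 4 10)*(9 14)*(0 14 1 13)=(0 11)(1 8 4 10 13 14 9)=[11, 8, 2, 3, 10, 5, 6, 7, 4, 1, 13, 0, 12, 14, 9]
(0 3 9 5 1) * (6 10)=[3, 0, 2, 9, 4, 1, 10, 7, 8, 5, 6]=(0 3 9 5 1)(6 10)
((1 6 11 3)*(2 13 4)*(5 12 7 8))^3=((1 6 11 3)(2 13 4)(5 12 7 8))^3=(13)(1 3 11 6)(5 8 7 12)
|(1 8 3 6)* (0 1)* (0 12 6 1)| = |(1 8 3)(6 12)| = 6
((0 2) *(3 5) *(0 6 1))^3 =(0 1 6 2)(3 5)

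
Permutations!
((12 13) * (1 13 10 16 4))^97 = ((1 13 12 10 16 4))^97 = (1 13 12 10 16 4)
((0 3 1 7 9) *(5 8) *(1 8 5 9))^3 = ((0 3 8 9)(1 7))^3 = (0 9 8 3)(1 7)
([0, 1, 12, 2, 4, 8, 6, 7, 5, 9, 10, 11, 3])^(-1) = [0, 1, 3, 12, 4, 8, 6, 7, 5, 9, 10, 11, 2]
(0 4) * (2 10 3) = (0 4)(2 10 3) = [4, 1, 10, 2, 0, 5, 6, 7, 8, 9, 3]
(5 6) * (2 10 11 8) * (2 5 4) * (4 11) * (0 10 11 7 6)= (0 10 4 2 11 8 5)(6 7)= [10, 1, 11, 3, 2, 0, 7, 6, 5, 9, 4, 8]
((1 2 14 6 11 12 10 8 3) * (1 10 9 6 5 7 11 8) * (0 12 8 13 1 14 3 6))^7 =((0 12 9)(1 2 3 10 14 5 7 11 8 6 13))^7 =(0 12 9)(1 11 10 13 7 3 6 5 2 8 14)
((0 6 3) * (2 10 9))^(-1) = (0 3 6)(2 9 10)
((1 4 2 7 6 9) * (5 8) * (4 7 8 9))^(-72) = ((1 7 6 4 2 8 5 9))^(-72) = (9)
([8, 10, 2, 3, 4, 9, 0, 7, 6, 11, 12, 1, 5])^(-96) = [0, 1, 2, 3, 4, 5, 6, 7, 8, 9, 10, 11, 12]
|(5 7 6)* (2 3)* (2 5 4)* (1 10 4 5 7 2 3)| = 8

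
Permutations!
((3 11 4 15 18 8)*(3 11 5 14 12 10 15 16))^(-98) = ((3 5 14 12 10 15 18 8 11 4 16))^(-98) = (3 5 14 12 10 15 18 8 11 4 16)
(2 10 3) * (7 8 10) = (2 7 8 10 3) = [0, 1, 7, 2, 4, 5, 6, 8, 10, 9, 3]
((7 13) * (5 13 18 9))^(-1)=(5 9 18 7 13)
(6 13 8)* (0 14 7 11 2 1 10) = (0 14 7 11 2 1 10)(6 13 8) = [14, 10, 1, 3, 4, 5, 13, 11, 6, 9, 0, 2, 12, 8, 7]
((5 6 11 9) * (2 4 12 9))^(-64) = (2 11 6 5 9 12 4) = ((2 4 12 9 5 6 11))^(-64)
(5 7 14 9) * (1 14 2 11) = (1 14 9 5 7 2 11) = [0, 14, 11, 3, 4, 7, 6, 2, 8, 5, 10, 1, 12, 13, 9]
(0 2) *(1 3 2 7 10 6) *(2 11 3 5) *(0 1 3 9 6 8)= (0 7 10 8)(1 5 2)(3 11 9 6)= [7, 5, 1, 11, 4, 2, 3, 10, 0, 6, 8, 9]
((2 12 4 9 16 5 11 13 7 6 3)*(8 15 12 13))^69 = (2 3 6 7 13)(4 8 16 12 11 9 15 5)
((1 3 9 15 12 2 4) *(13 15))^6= (1 2 15 9)(3 4 12 13)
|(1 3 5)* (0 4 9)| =|(0 4 9)(1 3 5)| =3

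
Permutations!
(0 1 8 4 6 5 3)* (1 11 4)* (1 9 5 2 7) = (0 11 4 6 2 7 1 8 9 5 3) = [11, 8, 7, 0, 6, 3, 2, 1, 9, 5, 10, 4]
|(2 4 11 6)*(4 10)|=|(2 10 4 11 6)|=5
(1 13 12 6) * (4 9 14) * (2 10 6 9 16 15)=(1 13 12 9 14 4 16 15 2 10 6)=[0, 13, 10, 3, 16, 5, 1, 7, 8, 14, 6, 11, 9, 12, 4, 2, 15]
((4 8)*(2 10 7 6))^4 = ((2 10 7 6)(4 8))^4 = (10)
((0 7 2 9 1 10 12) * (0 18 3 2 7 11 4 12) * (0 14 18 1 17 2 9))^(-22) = ((0 11 4 12 1 10 14 18 3 9 17 2))^(-22) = (0 4 1 14 3 17)(2 11 12 10 18 9)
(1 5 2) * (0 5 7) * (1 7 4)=(0 5 2 7)(1 4)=[5, 4, 7, 3, 1, 2, 6, 0]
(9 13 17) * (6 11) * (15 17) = (6 11)(9 13 15 17) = [0, 1, 2, 3, 4, 5, 11, 7, 8, 13, 10, 6, 12, 15, 14, 17, 16, 9]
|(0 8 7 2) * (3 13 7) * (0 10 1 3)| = |(0 8)(1 3 13 7 2 10)| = 6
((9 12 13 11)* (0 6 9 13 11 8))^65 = ((0 6 9 12 11 13 8))^65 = (0 9 11 8 6 12 13)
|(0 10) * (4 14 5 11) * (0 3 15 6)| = |(0 10 3 15 6)(4 14 5 11)| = 20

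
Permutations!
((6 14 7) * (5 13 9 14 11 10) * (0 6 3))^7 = (0 14 5 6 7 13 11 3 9 10) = ((0 6 11 10 5 13 9 14 7 3))^7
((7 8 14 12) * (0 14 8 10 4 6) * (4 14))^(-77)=((0 4 6)(7 10 14 12))^(-77)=(0 4 6)(7 12 14 10)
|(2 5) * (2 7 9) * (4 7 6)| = |(2 5 6 4 7 9)| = 6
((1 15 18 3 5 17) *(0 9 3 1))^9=(18)(0 17 5 3 9)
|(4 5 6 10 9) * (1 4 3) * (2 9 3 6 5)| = 7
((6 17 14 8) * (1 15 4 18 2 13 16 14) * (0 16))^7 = (0 15 14 18 6 13 1 16 4 8 2 17)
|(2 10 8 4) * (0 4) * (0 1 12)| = |(0 4 2 10 8 1 12)| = 7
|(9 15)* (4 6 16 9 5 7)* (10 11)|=|(4 6 16 9 15 5 7)(10 11)|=14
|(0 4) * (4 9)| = 3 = |(0 9 4)|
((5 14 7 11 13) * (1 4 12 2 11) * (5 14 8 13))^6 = (1 8 12 14 11)(2 7 5 4 13)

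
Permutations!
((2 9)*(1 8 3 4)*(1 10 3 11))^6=((1 8 11)(2 9)(3 4 10))^6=(11)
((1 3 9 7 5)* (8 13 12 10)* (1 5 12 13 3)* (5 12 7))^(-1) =((13)(3 9 5 12 10 8))^(-1) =(13)(3 8 10 12 5 9)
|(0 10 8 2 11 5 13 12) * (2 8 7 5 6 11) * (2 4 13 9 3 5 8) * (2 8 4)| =6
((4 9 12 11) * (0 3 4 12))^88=((0 3 4 9)(11 12))^88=(12)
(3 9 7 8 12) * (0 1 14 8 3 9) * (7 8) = [1, 14, 2, 0, 4, 5, 6, 3, 12, 8, 10, 11, 9, 13, 7] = (0 1 14 7 3)(8 12 9)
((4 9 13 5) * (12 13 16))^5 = (4 5 13 12 16 9)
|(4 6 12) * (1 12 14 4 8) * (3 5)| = 6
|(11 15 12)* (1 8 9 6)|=12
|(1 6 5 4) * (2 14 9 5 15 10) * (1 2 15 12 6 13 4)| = 14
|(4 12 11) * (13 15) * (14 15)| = 3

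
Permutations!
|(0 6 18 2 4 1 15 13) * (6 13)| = |(0 13)(1 15 6 18 2 4)| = 6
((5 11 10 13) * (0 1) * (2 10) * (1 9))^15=((0 9 1)(2 10 13 5 11))^15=(13)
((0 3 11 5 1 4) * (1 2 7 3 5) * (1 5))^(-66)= ((0 1 4)(2 7 3 11 5))^(-66)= (2 5 11 3 7)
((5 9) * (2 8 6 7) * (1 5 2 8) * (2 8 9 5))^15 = (1 2)(6 8 9 7)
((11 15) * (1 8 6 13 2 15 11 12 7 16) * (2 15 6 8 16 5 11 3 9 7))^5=((1 16)(2 6 13 15 12)(3 9 7 5 11))^5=(1 16)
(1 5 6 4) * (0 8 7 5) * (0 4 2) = (0 8 7 5 6 2)(1 4) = [8, 4, 0, 3, 1, 6, 2, 5, 7]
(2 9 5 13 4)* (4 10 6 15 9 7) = (2 7 4)(5 13 10 6 15 9) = [0, 1, 7, 3, 2, 13, 15, 4, 8, 5, 6, 11, 12, 10, 14, 9]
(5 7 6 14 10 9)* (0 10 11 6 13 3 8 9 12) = (0 10 12)(3 8 9 5 7 13)(6 14 11) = [10, 1, 2, 8, 4, 7, 14, 13, 9, 5, 12, 6, 0, 3, 11]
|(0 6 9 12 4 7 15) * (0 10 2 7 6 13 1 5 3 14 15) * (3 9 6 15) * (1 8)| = |(0 13 8 1 5 9 12 4 15 10 2 7)(3 14)| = 12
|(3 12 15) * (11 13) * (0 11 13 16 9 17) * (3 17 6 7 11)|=5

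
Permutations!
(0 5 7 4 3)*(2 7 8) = (0 5 8 2 7 4 3) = [5, 1, 7, 0, 3, 8, 6, 4, 2]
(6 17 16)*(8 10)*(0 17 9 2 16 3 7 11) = (0 17 3 7 11)(2 16 6 9)(8 10) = [17, 1, 16, 7, 4, 5, 9, 11, 10, 2, 8, 0, 12, 13, 14, 15, 6, 3]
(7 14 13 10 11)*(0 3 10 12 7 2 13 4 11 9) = (0 3 10 9)(2 13 12 7 14 4 11) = [3, 1, 13, 10, 11, 5, 6, 14, 8, 0, 9, 2, 7, 12, 4]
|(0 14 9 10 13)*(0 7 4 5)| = |(0 14 9 10 13 7 4 5)| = 8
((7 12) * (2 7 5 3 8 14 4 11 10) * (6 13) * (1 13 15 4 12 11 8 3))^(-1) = ((1 13 6 15 4 8 14 12 5)(2 7 11 10))^(-1) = (1 5 12 14 8 4 15 6 13)(2 10 11 7)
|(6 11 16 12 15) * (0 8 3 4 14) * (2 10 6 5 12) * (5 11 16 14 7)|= |(0 8 3 4 7 5 12 15 11 14)(2 10 6 16)|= 20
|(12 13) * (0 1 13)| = 4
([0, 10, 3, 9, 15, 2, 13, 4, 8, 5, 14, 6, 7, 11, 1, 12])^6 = [0, 1, 9, 5, 12, 3, 6, 15, 8, 2, 10, 11, 4, 13, 14, 7]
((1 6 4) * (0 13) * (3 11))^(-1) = (0 13)(1 4 6)(3 11)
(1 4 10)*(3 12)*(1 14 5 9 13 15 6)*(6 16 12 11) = (1 4 10 14 5 9 13 15 16 12 3 11 6) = [0, 4, 2, 11, 10, 9, 1, 7, 8, 13, 14, 6, 3, 15, 5, 16, 12]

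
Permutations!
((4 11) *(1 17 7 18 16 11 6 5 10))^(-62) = (1 5 4 16 7)(6 11 18 17 10)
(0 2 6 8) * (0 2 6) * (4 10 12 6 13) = (0 13 4 10 12 6 8 2) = [13, 1, 0, 3, 10, 5, 8, 7, 2, 9, 12, 11, 6, 4]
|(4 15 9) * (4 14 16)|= 5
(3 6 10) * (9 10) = (3 6 9 10) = [0, 1, 2, 6, 4, 5, 9, 7, 8, 10, 3]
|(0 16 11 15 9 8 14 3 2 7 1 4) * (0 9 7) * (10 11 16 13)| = 13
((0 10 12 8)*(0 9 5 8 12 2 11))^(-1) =((12)(0 10 2 11)(5 8 9))^(-1) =(12)(0 11 2 10)(5 9 8)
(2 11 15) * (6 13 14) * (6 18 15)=(2 11 6 13 14 18 15)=[0, 1, 11, 3, 4, 5, 13, 7, 8, 9, 10, 6, 12, 14, 18, 2, 16, 17, 15]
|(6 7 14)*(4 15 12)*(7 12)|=6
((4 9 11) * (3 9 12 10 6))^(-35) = (12)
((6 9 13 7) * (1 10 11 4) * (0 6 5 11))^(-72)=(0 1 11 7 9)(4 5 13 6 10)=((0 6 9 13 7 5 11 4 1 10))^(-72)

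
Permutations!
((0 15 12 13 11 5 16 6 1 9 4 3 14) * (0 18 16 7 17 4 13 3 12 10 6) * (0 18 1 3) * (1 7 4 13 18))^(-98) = (0 7 12 14 4 3 5 6 11 10 13 15 17)(1 18)(9 16)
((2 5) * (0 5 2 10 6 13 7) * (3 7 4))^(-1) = ((0 5 10 6 13 4 3 7))^(-1) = (0 7 3 4 13 6 10 5)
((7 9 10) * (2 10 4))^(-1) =(2 4 9 7 10)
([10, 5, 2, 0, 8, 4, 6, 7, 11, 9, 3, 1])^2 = [3, 4, 2, 10, 11, 8, 6, 7, 1, 9, 0, 5]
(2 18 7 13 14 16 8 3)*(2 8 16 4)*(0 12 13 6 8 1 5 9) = (0 12 13 14 4 2 18 7 6 8 3 1 5 9) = [12, 5, 18, 1, 2, 9, 8, 6, 3, 0, 10, 11, 13, 14, 4, 15, 16, 17, 7]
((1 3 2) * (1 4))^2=(1 2)(3 4)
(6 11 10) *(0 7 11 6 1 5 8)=[7, 5, 2, 3, 4, 8, 6, 11, 0, 9, 1, 10]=(0 7 11 10 1 5 8)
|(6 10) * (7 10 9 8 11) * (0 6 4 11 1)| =20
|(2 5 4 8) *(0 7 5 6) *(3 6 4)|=|(0 7 5 3 6)(2 4 8)|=15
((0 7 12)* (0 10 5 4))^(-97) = ((0 7 12 10 5 4))^(-97) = (0 4 5 10 12 7)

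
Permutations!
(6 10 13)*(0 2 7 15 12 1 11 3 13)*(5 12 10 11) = [2, 5, 7, 13, 4, 12, 11, 15, 8, 9, 0, 3, 1, 6, 14, 10] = (0 2 7 15 10)(1 5 12)(3 13 6 11)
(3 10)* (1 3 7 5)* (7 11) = (1 3 10 11 7 5) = [0, 3, 2, 10, 4, 1, 6, 5, 8, 9, 11, 7]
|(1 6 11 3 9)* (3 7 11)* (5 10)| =|(1 6 3 9)(5 10)(7 11)| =4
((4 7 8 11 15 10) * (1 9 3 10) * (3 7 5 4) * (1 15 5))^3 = (15)(1 8 4 7 5 9 11)(3 10)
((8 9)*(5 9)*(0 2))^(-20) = ((0 2)(5 9 8))^(-20) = (5 9 8)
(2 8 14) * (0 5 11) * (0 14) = (0 5 11 14 2 8) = [5, 1, 8, 3, 4, 11, 6, 7, 0, 9, 10, 14, 12, 13, 2]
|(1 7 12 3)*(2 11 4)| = 12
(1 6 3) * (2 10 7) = (1 6 3)(2 10 7) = [0, 6, 10, 1, 4, 5, 3, 2, 8, 9, 7]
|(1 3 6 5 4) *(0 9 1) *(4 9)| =10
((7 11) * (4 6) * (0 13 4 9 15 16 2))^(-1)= (0 2 16 15 9 6 4 13)(7 11)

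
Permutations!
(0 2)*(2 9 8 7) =(0 9 8 7 2) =[9, 1, 0, 3, 4, 5, 6, 2, 7, 8]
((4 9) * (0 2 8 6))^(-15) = (0 2 8 6)(4 9)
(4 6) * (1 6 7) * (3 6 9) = (1 9 3 6 4 7) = [0, 9, 2, 6, 7, 5, 4, 1, 8, 3]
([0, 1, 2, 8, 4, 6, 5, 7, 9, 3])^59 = (3 9 8)(5 6)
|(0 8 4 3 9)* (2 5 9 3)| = 6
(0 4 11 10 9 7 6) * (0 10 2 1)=(0 4 11 2 1)(6 10 9 7)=[4, 0, 1, 3, 11, 5, 10, 6, 8, 7, 9, 2]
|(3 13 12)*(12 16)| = 4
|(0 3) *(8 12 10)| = |(0 3)(8 12 10)| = 6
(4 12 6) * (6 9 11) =(4 12 9 11 6) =[0, 1, 2, 3, 12, 5, 4, 7, 8, 11, 10, 6, 9]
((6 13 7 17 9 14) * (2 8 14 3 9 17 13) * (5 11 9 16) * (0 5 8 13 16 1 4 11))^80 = (17)(2 16 6 7 14 13 8)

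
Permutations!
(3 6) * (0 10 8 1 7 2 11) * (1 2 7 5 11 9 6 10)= (0 1 5 11)(2 9 6 3 10 8)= [1, 5, 9, 10, 4, 11, 3, 7, 2, 6, 8, 0]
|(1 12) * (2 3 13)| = |(1 12)(2 3 13)| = 6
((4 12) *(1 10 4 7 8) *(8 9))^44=((1 10 4 12 7 9 8))^44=(1 4 7 8 10 12 9)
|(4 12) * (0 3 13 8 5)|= 10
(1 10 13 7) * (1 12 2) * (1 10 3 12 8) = (1 3 12 2 10 13 7 8) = [0, 3, 10, 12, 4, 5, 6, 8, 1, 9, 13, 11, 2, 7]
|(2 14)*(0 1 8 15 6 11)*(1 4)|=14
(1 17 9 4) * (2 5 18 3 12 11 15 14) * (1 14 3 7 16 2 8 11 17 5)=(1 5 18 7 16 2)(3 12 17 9 4 14 8 11 15)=[0, 5, 1, 12, 14, 18, 6, 16, 11, 4, 10, 15, 17, 13, 8, 3, 2, 9, 7]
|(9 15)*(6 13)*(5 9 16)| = |(5 9 15 16)(6 13)| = 4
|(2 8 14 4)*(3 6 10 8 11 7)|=9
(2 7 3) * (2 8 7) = (3 8 7) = [0, 1, 2, 8, 4, 5, 6, 3, 7]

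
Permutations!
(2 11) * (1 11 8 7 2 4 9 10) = [0, 11, 8, 3, 9, 5, 6, 2, 7, 10, 1, 4] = (1 11 4 9 10)(2 8 7)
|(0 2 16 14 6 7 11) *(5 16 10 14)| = 14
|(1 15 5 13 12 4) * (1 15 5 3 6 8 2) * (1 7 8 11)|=|(1 5 13 12 4 15 3 6 11)(2 7 8)|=9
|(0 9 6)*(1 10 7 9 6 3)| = 10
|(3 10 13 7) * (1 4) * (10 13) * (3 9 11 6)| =|(1 4)(3 13 7 9 11 6)| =6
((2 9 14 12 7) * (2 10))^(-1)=((2 9 14 12 7 10))^(-1)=(2 10 7 12 14 9)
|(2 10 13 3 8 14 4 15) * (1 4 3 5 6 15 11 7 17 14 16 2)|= |(1 4 11 7 17 14 3 8 16 2 10 13 5 6 15)|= 15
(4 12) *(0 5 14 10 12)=(0 5 14 10 12 4)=[5, 1, 2, 3, 0, 14, 6, 7, 8, 9, 12, 11, 4, 13, 10]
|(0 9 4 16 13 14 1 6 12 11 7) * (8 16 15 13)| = 22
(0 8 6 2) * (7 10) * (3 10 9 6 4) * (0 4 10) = (0 8 10 7 9 6 2 4 3) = [8, 1, 4, 0, 3, 5, 2, 9, 10, 6, 7]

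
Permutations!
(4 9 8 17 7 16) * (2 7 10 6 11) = (2 7 16 4 9 8 17 10 6 11) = [0, 1, 7, 3, 9, 5, 11, 16, 17, 8, 6, 2, 12, 13, 14, 15, 4, 10]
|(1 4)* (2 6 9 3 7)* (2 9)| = 6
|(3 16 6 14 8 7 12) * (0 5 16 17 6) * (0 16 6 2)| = 10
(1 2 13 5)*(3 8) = (1 2 13 5)(3 8) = [0, 2, 13, 8, 4, 1, 6, 7, 3, 9, 10, 11, 12, 5]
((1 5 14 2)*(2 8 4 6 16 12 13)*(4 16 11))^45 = (1 12 14 2 16 5 13 8) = ((1 5 14 8 16 12 13 2)(4 6 11))^45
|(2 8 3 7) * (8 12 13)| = 6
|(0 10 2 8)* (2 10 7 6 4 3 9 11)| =|(0 7 6 4 3 9 11 2 8)| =9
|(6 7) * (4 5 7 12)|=5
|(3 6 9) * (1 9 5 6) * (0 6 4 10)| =15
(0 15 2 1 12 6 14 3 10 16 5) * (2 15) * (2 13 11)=(0 13 11 2 1 12 6 14 3 10 16 5)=[13, 12, 1, 10, 4, 0, 14, 7, 8, 9, 16, 2, 6, 11, 3, 15, 5]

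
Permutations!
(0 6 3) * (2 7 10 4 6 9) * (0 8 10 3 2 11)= (0 9 11)(2 7 3 8 10 4 6)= [9, 1, 7, 8, 6, 5, 2, 3, 10, 11, 4, 0]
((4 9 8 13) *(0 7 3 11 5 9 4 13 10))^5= (13)(0 9 3 10 5 7 8 11)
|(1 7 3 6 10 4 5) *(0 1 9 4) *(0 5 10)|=20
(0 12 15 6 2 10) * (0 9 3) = (0 12 15 6 2 10 9 3) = [12, 1, 10, 0, 4, 5, 2, 7, 8, 3, 9, 11, 15, 13, 14, 6]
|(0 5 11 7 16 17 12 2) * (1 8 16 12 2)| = 10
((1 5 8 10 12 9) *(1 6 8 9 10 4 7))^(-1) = (1 7 4 8 6 9 5)(10 12)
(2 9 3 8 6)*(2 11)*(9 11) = (2 11)(3 8 6 9) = [0, 1, 11, 8, 4, 5, 9, 7, 6, 3, 10, 2]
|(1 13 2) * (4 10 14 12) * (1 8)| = 4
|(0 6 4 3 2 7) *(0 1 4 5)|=|(0 6 5)(1 4 3 2 7)|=15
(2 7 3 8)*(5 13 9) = (2 7 3 8)(5 13 9) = [0, 1, 7, 8, 4, 13, 6, 3, 2, 5, 10, 11, 12, 9]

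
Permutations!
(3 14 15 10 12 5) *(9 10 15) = [0, 1, 2, 14, 4, 3, 6, 7, 8, 10, 12, 11, 5, 13, 9, 15] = (15)(3 14 9 10 12 5)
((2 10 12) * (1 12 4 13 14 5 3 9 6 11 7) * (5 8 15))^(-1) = ((1 12 2 10 4 13 14 8 15 5 3 9 6 11 7))^(-1) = (1 7 11 6 9 3 5 15 8 14 13 4 10 2 12)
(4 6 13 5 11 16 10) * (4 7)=(4 6 13 5 11 16 10 7)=[0, 1, 2, 3, 6, 11, 13, 4, 8, 9, 7, 16, 12, 5, 14, 15, 10]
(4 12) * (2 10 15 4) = [0, 1, 10, 3, 12, 5, 6, 7, 8, 9, 15, 11, 2, 13, 14, 4] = (2 10 15 4 12)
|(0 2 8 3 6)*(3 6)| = |(0 2 8 6)| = 4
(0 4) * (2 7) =(0 4)(2 7) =[4, 1, 7, 3, 0, 5, 6, 2]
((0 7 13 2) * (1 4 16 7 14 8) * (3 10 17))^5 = ((0 14 8 1 4 16 7 13 2)(3 10 17))^5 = (0 16 14 7 8 13 1 2 4)(3 17 10)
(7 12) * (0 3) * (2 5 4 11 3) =(0 2 5 4 11 3)(7 12) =[2, 1, 5, 0, 11, 4, 6, 12, 8, 9, 10, 3, 7]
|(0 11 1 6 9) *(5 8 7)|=|(0 11 1 6 9)(5 8 7)|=15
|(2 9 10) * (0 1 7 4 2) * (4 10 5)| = 4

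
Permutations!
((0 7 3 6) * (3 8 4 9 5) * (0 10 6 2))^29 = ((0 7 8 4 9 5 3 2)(6 10))^29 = (0 5 8 2 9 7 3 4)(6 10)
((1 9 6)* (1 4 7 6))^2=(9)(4 6 7)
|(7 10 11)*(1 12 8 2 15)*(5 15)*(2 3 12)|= 12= |(1 2 5 15)(3 12 8)(7 10 11)|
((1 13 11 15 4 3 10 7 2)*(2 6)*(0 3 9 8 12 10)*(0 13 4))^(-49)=(0 3 13 11 15)(1 10 4 7 9 6 8 2 12)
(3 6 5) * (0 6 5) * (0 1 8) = [6, 8, 2, 5, 4, 3, 1, 7, 0] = (0 6 1 8)(3 5)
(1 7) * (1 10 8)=(1 7 10 8)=[0, 7, 2, 3, 4, 5, 6, 10, 1, 9, 8]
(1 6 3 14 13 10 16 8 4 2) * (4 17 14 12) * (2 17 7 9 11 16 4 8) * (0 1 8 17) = (0 1 6 3 12 17 14 13 10 4)(2 8 7 9 11 16) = [1, 6, 8, 12, 0, 5, 3, 9, 7, 11, 4, 16, 17, 10, 13, 15, 2, 14]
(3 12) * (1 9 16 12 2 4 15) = (1 9 16 12 3 2 4 15) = [0, 9, 4, 2, 15, 5, 6, 7, 8, 16, 10, 11, 3, 13, 14, 1, 12]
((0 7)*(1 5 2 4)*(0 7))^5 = (7)(1 5 2 4)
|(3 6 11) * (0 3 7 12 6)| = 4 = |(0 3)(6 11 7 12)|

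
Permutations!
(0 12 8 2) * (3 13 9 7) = (0 12 8 2)(3 13 9 7) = [12, 1, 0, 13, 4, 5, 6, 3, 2, 7, 10, 11, 8, 9]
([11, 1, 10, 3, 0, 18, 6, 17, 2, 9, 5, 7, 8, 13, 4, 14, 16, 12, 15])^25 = (0 4 14 15 18 5 10 2 8 12 17 7 11)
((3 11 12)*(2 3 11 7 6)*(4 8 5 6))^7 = ((2 3 7 4 8 5 6)(11 12))^7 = (11 12)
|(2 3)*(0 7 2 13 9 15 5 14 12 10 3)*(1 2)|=|(0 7 1 2)(3 13 9 15 5 14 12 10)|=8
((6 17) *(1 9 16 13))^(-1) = ((1 9 16 13)(6 17))^(-1) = (1 13 16 9)(6 17)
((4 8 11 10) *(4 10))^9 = ((4 8 11))^9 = (11)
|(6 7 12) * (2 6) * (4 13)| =|(2 6 7 12)(4 13)| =4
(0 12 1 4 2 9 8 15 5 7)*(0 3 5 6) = [12, 4, 9, 5, 2, 7, 0, 3, 15, 8, 10, 11, 1, 13, 14, 6] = (0 12 1 4 2 9 8 15 6)(3 5 7)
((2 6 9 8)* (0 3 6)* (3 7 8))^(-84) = ((0 7 8 2)(3 6 9))^(-84) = (9)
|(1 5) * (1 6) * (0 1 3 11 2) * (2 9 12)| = |(0 1 5 6 3 11 9 12 2)| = 9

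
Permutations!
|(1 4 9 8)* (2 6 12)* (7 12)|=4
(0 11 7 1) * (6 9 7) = (0 11 6 9 7 1) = [11, 0, 2, 3, 4, 5, 9, 1, 8, 7, 10, 6]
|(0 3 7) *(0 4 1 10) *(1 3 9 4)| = 7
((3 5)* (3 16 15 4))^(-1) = ((3 5 16 15 4))^(-1) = (3 4 15 16 5)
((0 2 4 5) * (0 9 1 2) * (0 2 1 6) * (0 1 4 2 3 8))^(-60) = ((0 3 8)(1 4 5 9 6))^(-60) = (9)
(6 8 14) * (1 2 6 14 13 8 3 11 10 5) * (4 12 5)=(14)(1 2 6 3 11 10 4 12 5)(8 13)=[0, 2, 6, 11, 12, 1, 3, 7, 13, 9, 4, 10, 5, 8, 14]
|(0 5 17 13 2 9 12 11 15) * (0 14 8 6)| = 12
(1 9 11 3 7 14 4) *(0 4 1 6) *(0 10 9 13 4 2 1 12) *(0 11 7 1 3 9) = [2, 13, 3, 1, 6, 5, 10, 14, 8, 7, 0, 9, 11, 4, 12] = (0 2 3 1 13 4 6 10)(7 14 12 11 9)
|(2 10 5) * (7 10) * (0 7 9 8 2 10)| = 6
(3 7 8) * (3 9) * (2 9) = [0, 1, 9, 7, 4, 5, 6, 8, 2, 3] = (2 9 3 7 8)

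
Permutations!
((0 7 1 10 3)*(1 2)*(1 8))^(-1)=(0 3 10 1 8 2 7)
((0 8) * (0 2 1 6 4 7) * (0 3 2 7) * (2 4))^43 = (0 3 8 4 7)(1 6 2)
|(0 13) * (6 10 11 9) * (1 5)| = 4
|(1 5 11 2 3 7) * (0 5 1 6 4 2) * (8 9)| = |(0 5 11)(2 3 7 6 4)(8 9)| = 30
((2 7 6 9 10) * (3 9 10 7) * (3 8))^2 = (2 3 7 10 8 9 6)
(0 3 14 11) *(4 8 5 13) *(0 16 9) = [3, 1, 2, 14, 8, 13, 6, 7, 5, 0, 10, 16, 12, 4, 11, 15, 9] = (0 3 14 11 16 9)(4 8 5 13)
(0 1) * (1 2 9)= (0 2 9 1)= [2, 0, 9, 3, 4, 5, 6, 7, 8, 1]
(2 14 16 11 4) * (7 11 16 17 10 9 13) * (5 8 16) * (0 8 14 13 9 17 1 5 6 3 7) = (0 8 16 6 3 7 11 4 2 13)(1 5 14)(10 17) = [8, 5, 13, 7, 2, 14, 3, 11, 16, 9, 17, 4, 12, 0, 1, 15, 6, 10]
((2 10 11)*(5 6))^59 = (2 11 10)(5 6)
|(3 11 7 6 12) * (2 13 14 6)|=8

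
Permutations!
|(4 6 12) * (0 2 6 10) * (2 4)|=|(0 4 10)(2 6 12)|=3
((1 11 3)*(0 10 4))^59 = (0 4 10)(1 3 11)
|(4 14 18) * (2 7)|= 6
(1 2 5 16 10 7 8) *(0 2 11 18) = (0 2 5 16 10 7 8 1 11 18) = [2, 11, 5, 3, 4, 16, 6, 8, 1, 9, 7, 18, 12, 13, 14, 15, 10, 17, 0]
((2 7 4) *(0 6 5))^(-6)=(7)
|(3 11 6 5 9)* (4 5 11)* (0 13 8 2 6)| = |(0 13 8 2 6 11)(3 4 5 9)| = 12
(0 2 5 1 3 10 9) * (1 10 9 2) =(0 1 3 9)(2 5 10) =[1, 3, 5, 9, 4, 10, 6, 7, 8, 0, 2]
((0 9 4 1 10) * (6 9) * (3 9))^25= ((0 6 3 9 4 1 10))^25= (0 4 6 1 3 10 9)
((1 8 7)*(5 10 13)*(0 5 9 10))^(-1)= (0 5)(1 7 8)(9 13 10)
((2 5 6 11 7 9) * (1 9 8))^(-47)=((1 9 2 5 6 11 7 8))^(-47)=(1 9 2 5 6 11 7 8)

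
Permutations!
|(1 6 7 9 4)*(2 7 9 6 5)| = 7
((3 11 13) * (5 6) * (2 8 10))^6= (13)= ((2 8 10)(3 11 13)(5 6))^6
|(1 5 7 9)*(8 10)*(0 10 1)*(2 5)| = 8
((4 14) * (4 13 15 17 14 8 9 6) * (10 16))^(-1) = ((4 8 9 6)(10 16)(13 15 17 14))^(-1) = (4 6 9 8)(10 16)(13 14 17 15)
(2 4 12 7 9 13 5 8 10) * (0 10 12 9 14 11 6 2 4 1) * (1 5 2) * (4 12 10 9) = (0 9 13 2 5 8 10 12 7 14 11 6 1) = [9, 0, 5, 3, 4, 8, 1, 14, 10, 13, 12, 6, 7, 2, 11]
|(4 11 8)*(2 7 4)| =|(2 7 4 11 8)| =5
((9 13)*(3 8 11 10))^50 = (13)(3 11)(8 10)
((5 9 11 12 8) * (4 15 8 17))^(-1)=((4 15 8 5 9 11 12 17))^(-1)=(4 17 12 11 9 5 8 15)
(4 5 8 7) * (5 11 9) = (4 11 9 5 8 7) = [0, 1, 2, 3, 11, 8, 6, 4, 7, 5, 10, 9]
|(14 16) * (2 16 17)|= 4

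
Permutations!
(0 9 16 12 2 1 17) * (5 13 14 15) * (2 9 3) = (0 3 2 1 17)(5 13 14 15)(9 16 12) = [3, 17, 1, 2, 4, 13, 6, 7, 8, 16, 10, 11, 9, 14, 15, 5, 12, 0]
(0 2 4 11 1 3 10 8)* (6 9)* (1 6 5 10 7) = (0 2 4 11 6 9 5 10 8)(1 3 7) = [2, 3, 4, 7, 11, 10, 9, 1, 0, 5, 8, 6]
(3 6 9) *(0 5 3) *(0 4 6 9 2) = (0 5 3 9 4 6 2) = [5, 1, 0, 9, 6, 3, 2, 7, 8, 4]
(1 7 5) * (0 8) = (0 8)(1 7 5) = [8, 7, 2, 3, 4, 1, 6, 5, 0]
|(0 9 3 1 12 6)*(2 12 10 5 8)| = 10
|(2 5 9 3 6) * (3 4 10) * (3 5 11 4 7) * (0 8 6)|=|(0 8 6 2 11 4 10 5 9 7 3)|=11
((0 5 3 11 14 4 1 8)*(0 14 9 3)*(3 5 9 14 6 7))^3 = ((0 9 5)(1 8 6 7 3 11 14 4))^3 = (1 7 14 8 3 4 6 11)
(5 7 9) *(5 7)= (7 9)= [0, 1, 2, 3, 4, 5, 6, 9, 8, 7]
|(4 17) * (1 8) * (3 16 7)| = |(1 8)(3 16 7)(4 17)| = 6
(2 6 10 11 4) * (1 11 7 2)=(1 11 4)(2 6 10 7)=[0, 11, 6, 3, 1, 5, 10, 2, 8, 9, 7, 4]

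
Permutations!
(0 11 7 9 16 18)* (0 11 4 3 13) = (0 4 3 13)(7 9 16 18 11) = [4, 1, 2, 13, 3, 5, 6, 9, 8, 16, 10, 7, 12, 0, 14, 15, 18, 17, 11]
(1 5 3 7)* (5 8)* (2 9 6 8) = (1 2 9 6 8 5 3 7) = [0, 2, 9, 7, 4, 3, 8, 1, 5, 6]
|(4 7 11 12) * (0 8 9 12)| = 7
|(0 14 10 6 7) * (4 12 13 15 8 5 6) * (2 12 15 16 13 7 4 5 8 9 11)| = 12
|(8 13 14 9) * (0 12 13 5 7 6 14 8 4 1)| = 11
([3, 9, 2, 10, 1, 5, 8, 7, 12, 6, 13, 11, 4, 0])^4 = [0, 12, 2, 3, 8, 5, 1, 7, 9, 4, 10, 11, 6, 13]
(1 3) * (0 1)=(0 1 3)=[1, 3, 2, 0]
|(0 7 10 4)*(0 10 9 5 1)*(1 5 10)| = 6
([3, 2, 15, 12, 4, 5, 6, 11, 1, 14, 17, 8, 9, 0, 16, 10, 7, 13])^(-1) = (0 13 17 10 15 2 1 8 11 7 16 14 9 12 3)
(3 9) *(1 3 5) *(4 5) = [0, 3, 2, 9, 5, 1, 6, 7, 8, 4] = (1 3 9 4 5)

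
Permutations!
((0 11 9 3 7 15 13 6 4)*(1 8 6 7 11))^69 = (15)(0 4 6 8 1)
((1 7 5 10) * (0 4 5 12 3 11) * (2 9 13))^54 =(13)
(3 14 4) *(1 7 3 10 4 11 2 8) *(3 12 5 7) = [0, 3, 8, 14, 10, 7, 6, 12, 1, 9, 4, 2, 5, 13, 11] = (1 3 14 11 2 8)(4 10)(5 7 12)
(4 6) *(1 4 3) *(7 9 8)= [0, 4, 2, 1, 6, 5, 3, 9, 7, 8]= (1 4 6 3)(7 9 8)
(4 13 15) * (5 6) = (4 13 15)(5 6) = [0, 1, 2, 3, 13, 6, 5, 7, 8, 9, 10, 11, 12, 15, 14, 4]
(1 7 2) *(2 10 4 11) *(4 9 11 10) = [0, 7, 1, 3, 10, 5, 6, 4, 8, 11, 9, 2] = (1 7 4 10 9 11 2)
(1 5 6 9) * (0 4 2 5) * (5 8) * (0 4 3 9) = (0 3 9 1 4 2 8 5 6) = [3, 4, 8, 9, 2, 6, 0, 7, 5, 1]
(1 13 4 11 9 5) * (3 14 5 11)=(1 13 4 3 14 5)(9 11)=[0, 13, 2, 14, 3, 1, 6, 7, 8, 11, 10, 9, 12, 4, 5]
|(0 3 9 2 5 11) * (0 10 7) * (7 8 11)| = 6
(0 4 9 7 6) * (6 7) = (0 4 9 6) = [4, 1, 2, 3, 9, 5, 0, 7, 8, 6]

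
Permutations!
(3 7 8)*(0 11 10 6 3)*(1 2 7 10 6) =(0 11 6 3 10 1 2 7 8) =[11, 2, 7, 10, 4, 5, 3, 8, 0, 9, 1, 6]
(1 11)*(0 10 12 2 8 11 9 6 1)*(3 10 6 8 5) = (0 6 1 9 8 11)(2 5 3 10 12) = [6, 9, 5, 10, 4, 3, 1, 7, 11, 8, 12, 0, 2]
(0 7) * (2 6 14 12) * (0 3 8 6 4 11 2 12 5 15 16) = (0 7 3 8 6 14 5 15 16)(2 4 11) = [7, 1, 4, 8, 11, 15, 14, 3, 6, 9, 10, 2, 12, 13, 5, 16, 0]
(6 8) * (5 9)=(5 9)(6 8)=[0, 1, 2, 3, 4, 9, 8, 7, 6, 5]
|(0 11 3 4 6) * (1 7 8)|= |(0 11 3 4 6)(1 7 8)|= 15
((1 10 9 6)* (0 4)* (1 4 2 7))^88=(10)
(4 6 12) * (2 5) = [0, 1, 5, 3, 6, 2, 12, 7, 8, 9, 10, 11, 4] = (2 5)(4 6 12)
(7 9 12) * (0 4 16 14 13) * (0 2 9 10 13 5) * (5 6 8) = (0 4 16 14 6 8 5)(2 9 12 7 10 13) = [4, 1, 9, 3, 16, 0, 8, 10, 5, 12, 13, 11, 7, 2, 6, 15, 14]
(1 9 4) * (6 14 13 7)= (1 9 4)(6 14 13 7)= [0, 9, 2, 3, 1, 5, 14, 6, 8, 4, 10, 11, 12, 7, 13]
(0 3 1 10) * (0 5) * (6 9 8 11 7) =(0 3 1 10 5)(6 9 8 11 7) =[3, 10, 2, 1, 4, 0, 9, 6, 11, 8, 5, 7]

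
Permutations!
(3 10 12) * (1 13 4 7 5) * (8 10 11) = (1 13 4 7 5)(3 11 8 10 12) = [0, 13, 2, 11, 7, 1, 6, 5, 10, 9, 12, 8, 3, 4]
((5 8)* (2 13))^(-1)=(2 13)(5 8)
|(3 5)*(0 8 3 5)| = |(0 8 3)| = 3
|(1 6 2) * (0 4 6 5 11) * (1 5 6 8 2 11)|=8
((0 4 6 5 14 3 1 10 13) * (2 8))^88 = (0 10 3 5 4 13 1 14 6) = ((0 4 6 5 14 3 1 10 13)(2 8))^88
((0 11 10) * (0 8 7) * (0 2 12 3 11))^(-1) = ((2 12 3 11 10 8 7))^(-1) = (2 7 8 10 11 3 12)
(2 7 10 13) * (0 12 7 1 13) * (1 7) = [12, 13, 7, 3, 4, 5, 6, 10, 8, 9, 0, 11, 1, 2] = (0 12 1 13 2 7 10)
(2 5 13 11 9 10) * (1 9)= (1 9 10 2 5 13 11)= [0, 9, 5, 3, 4, 13, 6, 7, 8, 10, 2, 1, 12, 11]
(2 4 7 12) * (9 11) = [0, 1, 4, 3, 7, 5, 6, 12, 8, 11, 10, 9, 2] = (2 4 7 12)(9 11)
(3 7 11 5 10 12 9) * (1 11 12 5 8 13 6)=[0, 11, 2, 7, 4, 10, 1, 12, 13, 3, 5, 8, 9, 6]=(1 11 8 13 6)(3 7 12 9)(5 10)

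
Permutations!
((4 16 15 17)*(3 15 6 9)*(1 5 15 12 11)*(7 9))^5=((1 5 15 17 4 16 6 7 9 3 12 11))^5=(1 16 12 17 9 5 6 11 4 3 15 7)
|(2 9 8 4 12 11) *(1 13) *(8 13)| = |(1 8 4 12 11 2 9 13)| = 8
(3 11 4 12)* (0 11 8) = (0 11 4 12 3 8) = [11, 1, 2, 8, 12, 5, 6, 7, 0, 9, 10, 4, 3]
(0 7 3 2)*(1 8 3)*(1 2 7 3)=(0 3 7 2)(1 8)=[3, 8, 0, 7, 4, 5, 6, 2, 1]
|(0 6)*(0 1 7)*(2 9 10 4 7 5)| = |(0 6 1 5 2 9 10 4 7)| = 9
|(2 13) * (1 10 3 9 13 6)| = |(1 10 3 9 13 2 6)| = 7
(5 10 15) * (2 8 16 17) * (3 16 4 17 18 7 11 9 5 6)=(2 8 4 17)(3 16 18 7 11 9 5 10 15 6)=[0, 1, 8, 16, 17, 10, 3, 11, 4, 5, 15, 9, 12, 13, 14, 6, 18, 2, 7]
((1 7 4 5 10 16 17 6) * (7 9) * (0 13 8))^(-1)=(0 8 13)(1 6 17 16 10 5 4 7 9)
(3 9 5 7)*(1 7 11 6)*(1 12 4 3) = (1 7)(3 9 5 11 6 12 4) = [0, 7, 2, 9, 3, 11, 12, 1, 8, 5, 10, 6, 4]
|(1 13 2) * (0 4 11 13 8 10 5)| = |(0 4 11 13 2 1 8 10 5)| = 9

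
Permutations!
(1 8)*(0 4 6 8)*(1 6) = (0 4 1)(6 8) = [4, 0, 2, 3, 1, 5, 8, 7, 6]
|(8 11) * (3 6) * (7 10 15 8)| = |(3 6)(7 10 15 8 11)| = 10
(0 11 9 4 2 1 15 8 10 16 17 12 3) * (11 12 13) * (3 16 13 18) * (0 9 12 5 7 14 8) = [5, 15, 1, 9, 2, 7, 6, 14, 10, 4, 13, 12, 16, 11, 8, 0, 17, 18, 3] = (0 5 7 14 8 10 13 11 12 16 17 18 3 9 4 2 1 15)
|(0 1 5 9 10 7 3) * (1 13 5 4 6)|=21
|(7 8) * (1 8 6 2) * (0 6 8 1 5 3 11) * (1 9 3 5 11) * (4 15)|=|(0 6 2 11)(1 9 3)(4 15)(7 8)|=12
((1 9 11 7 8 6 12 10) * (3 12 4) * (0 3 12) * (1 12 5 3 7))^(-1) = (0 3 5 4 6 8 7)(1 11 9)(10 12)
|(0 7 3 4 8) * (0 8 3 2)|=|(8)(0 7 2)(3 4)|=6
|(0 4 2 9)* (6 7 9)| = 6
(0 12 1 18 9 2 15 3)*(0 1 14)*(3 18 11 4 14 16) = (0 12 16 3 1 11 4 14)(2 15 18 9) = [12, 11, 15, 1, 14, 5, 6, 7, 8, 2, 10, 4, 16, 13, 0, 18, 3, 17, 9]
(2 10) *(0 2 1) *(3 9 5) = (0 2 10 1)(3 9 5) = [2, 0, 10, 9, 4, 3, 6, 7, 8, 5, 1]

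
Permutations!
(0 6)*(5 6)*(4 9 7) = (0 5 6)(4 9 7) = [5, 1, 2, 3, 9, 6, 0, 4, 8, 7]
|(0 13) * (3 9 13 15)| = 5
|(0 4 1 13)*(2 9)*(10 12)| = |(0 4 1 13)(2 9)(10 12)| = 4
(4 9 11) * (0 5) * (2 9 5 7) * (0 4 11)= (11)(0 7 2 9)(4 5)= [7, 1, 9, 3, 5, 4, 6, 2, 8, 0, 10, 11]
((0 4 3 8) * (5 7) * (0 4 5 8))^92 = ((0 5 7 8 4 3))^92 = (0 7 4)(3 5 8)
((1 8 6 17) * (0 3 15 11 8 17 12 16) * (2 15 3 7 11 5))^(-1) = (0 16 12 6 8 11 7)(1 17)(2 5 15)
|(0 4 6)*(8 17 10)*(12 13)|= 6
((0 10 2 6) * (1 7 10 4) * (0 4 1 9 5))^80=(0 5 9 4 6 2 10 7 1)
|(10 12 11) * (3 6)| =|(3 6)(10 12 11)| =6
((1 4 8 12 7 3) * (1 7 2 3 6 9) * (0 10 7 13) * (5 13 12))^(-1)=(0 13 5 8 4 1 9 6 7 10)(2 12 3)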